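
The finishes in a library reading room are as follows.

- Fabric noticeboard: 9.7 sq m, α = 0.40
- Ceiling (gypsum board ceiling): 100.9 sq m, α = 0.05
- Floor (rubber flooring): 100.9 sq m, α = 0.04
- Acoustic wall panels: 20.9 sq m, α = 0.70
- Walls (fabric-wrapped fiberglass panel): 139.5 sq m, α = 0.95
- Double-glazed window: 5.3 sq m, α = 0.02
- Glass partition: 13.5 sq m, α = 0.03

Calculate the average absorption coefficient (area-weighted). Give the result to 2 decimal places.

0.41

S = Σ Sᵢ = 9.7 + 100.9 + 100.9 + 20.9 + 139.5 + 5.3 + 13.5 = 390.7 sq m.
A = 9.7*0.40 + 100.9*0.05 + 100.9*0.04 + 20.9*0.70 + 139.5*0.95 + 5.3*0.02 + 13.5*0.03 = 160.627 sabins.
ᾱ = 160.627 / 390.7 = 0.41.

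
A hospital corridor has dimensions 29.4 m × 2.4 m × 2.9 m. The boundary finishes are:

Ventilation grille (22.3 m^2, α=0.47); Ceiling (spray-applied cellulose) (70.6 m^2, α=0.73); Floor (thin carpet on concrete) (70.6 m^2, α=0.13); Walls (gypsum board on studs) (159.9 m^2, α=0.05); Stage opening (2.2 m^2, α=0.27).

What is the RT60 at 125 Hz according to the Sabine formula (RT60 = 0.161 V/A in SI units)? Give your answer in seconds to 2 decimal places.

0.41 s

Summing Sᵢαᵢ: 10.481 + 51.538 + 9.178 + 7.995 + 0.594 → A = 79.786 sabins.
V = 29.4·2.4·2.9 = 204.624 m³.
RT60 = 0.161 · V / A = 0.161 × 204.624 / 79.786 = 0.41 s.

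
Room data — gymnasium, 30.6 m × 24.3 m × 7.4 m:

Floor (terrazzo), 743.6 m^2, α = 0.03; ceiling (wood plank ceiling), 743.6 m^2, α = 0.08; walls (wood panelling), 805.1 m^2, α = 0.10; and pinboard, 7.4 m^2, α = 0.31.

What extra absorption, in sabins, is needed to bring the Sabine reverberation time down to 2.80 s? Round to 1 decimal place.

151.8 sabins

Equivalent absorption area: A₁ = 743.6·0.03 + 743.6·0.08 + 805.1·0.10 + 7.4·0.31 = 164.600 m^2.
For T = 2.80 s, need A₂ = 0.161·V/T = 0.161·5502.492/2.80 = 316.393 sabins.
Shortfall: 316.393 − 164.600 = 151.8 sabins.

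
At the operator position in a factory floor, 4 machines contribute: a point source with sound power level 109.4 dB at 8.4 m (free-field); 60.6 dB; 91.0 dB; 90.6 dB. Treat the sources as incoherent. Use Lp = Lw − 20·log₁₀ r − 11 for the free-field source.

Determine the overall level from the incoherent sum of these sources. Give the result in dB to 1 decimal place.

94.0 dB

Source at 8.4 m: Lp = 109.4 − 20·log₁₀(8.4) − 11 = 79.9 dB.
Converting to relative power and adding: 10^(79.9/10) + 10^(60.6/10) + 10^(91.0/10) + 10^(90.6/10) = 2.506e+09.
L_total = 10·log₁₀(2.506e+09) = 94.0 dB.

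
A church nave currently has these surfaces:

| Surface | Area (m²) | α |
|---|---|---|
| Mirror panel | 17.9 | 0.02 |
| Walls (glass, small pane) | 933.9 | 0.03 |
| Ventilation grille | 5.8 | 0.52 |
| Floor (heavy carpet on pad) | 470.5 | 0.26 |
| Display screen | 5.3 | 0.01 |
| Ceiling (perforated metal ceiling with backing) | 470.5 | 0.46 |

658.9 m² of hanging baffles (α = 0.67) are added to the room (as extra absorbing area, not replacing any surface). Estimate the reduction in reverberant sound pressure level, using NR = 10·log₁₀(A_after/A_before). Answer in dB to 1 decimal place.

3.4 dB

Total absorption A_before = 17.9·0.02 + 933.9·0.03 + 5.8·0.52 + 470.5·0.26 + 5.3·0.01 + 470.5·0.46
  = 0.358 + 28.017 + 3.016 + 122.330 + 0.053 + 216.430 = 370.204 m² sabins.
Treatment contributes 658.9·0.67 = 441.463 sabins.
A_after = 370.204 + 441.463 = 811.667 sabins.
Reduction = 10 log₁₀(A_after/A_before) = 10 log₁₀(2.1925) = 3.4 dB.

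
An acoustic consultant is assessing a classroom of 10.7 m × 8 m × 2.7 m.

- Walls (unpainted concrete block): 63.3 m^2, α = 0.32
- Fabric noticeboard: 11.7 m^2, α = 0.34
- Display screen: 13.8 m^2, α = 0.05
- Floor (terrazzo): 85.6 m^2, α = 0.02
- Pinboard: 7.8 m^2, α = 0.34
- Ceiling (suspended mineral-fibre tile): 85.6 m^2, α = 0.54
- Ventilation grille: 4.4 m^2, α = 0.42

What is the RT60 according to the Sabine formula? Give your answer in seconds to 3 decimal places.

Summing Sᵢαᵢ: 20.256 + 3.978 + 0.690 + 1.712 + 2.652 + 46.224 + 1.848 → A = 77.360 sabins.
V = 10.7·8·2.7 = 231.12 m³.
Sabine: RT60 = 0.161 × 231.12 / 77.360 = 0.481 s.

0.481 s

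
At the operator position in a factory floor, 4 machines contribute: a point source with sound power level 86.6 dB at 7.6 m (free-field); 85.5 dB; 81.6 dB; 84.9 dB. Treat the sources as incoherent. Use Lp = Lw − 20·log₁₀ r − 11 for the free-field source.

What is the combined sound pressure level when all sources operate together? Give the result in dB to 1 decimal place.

89.1 dB

Source at 7.6 m: Lp = 86.6 − 20·log₁₀(7.6) − 11 = 58.0 dB.
Converting to relative power and adding: 10^(58.0/10) + 10^(85.5/10) + 10^(81.6/10) + 10^(84.9/10) = 8.09e+08.
L_total = 10·log₁₀(8.09e+08) = 89.1 dB.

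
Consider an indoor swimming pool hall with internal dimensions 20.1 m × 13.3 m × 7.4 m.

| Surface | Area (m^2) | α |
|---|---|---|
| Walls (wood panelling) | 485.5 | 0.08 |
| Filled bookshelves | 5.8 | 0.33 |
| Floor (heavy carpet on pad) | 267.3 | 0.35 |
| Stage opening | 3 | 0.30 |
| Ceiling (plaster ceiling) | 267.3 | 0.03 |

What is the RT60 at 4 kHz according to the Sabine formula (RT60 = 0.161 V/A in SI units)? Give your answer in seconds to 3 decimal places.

2.224 sec

Equivalent absorption area: A = 485.5·0.08 + 5.8·0.33 + 267.3·0.35 + 3·0.30 + 267.3·0.03 = 143.228 m^2.
Volume V = 20.1 × 13.3 × 7.4 = 1978.242 m³.
RT60 = 0.161 · V / A = 0.161 × 1978.242 / 143.228 = 2.224 s.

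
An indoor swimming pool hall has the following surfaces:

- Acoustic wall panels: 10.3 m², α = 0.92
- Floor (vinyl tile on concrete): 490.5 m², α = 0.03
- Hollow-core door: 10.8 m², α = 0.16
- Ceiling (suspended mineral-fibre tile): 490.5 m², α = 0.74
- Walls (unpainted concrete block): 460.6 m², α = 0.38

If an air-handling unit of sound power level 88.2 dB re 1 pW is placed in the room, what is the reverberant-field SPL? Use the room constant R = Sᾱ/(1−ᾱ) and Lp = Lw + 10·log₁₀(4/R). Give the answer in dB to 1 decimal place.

64.6 dB

Σ(Sᵢαᵢ) = 10.3×0.92 + 490.5×0.03 + 10.8×0.16 + 490.5×0.74 + 460.6×0.38 = 563.917; total area S = 1462.7 m².
ᾱ = 563.917/1462.7 = 0.3855; R = Sᾱ/(1−ᾱ) = 563.917/(1−0.3855) = 917.684 m².
Lp = 88.2 + 10·log₁₀(4/917.684) = 88.2 + (-23.61) = 64.6 dB.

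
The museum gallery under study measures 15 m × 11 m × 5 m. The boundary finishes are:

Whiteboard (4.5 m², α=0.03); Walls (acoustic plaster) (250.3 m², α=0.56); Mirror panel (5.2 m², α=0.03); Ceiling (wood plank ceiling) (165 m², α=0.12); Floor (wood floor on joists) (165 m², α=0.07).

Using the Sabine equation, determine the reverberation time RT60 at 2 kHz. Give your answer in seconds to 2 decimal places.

Equivalent absorption area: A = 4.5·0.03 + 250.3·0.56 + 5.2·0.03 + 165·0.12 + 165·0.07 = 171.809 m².
Volume V = 15 × 11 × 5 = 825 m³.
Sabine: RT60 = 0.161 × 825 / 171.809 = 0.77 s.

0.77 s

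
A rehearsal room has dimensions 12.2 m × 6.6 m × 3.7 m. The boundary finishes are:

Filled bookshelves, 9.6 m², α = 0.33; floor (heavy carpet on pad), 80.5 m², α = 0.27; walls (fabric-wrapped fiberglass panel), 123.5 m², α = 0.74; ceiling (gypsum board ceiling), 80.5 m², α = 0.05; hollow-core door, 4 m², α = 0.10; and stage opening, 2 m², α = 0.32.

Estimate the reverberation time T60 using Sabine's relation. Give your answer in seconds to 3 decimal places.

0.395 s

Equivalent absorption area: A = 9.6×0.33 + 80.5×0.27 + 123.5×0.74 + 80.5×0.05 + 4×0.10 + 2×0.32 = 121.358 m².
Volume V = 12.2 × 6.6 × 3.7 = 297.924 m³.
T = 0.161 V/A = 0.161·297.924/121.358 = 0.395 s.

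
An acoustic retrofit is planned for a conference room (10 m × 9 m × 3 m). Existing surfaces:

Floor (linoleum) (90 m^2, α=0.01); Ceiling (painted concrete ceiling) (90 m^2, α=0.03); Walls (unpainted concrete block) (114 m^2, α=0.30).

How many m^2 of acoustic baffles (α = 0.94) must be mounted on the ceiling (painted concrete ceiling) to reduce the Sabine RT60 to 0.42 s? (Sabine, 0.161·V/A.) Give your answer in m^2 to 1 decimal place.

72.2

A₁ = Σ Sᵢαᵢ = 90*0.01 + 90*0.03 + 114*0.30 = 37.800 sabins.
V = 270 m³. Target absorption A₂ = 0.161 × 270 / 0.42 = 103.500 sabins.
ΔA needed = 103.500 − 37.800 = 65.700 sabins.
Net gain per m^2: Δα = 0.94 − 0.03 = 0.91.
Area = ΔA/Δα = 65.700/0.91 = 72.2 m^2.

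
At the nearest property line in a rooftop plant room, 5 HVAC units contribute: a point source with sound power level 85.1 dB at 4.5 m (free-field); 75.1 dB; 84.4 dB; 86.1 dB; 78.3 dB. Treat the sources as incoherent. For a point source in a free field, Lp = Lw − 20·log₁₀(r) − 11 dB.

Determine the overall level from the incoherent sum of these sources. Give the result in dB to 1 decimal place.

Source at 4.5 m: Lp = 85.1 − 20·log₁₀(4.5) − 11 = 61.0 dB.
Converting to relative power and adding: 10^(61.0/10) + 10^(75.1/10) + 10^(84.4/10) + 10^(86.1/10) + 10^(78.3/10) = 7.84e+08.
Back to dB: 10·log₁₀ Σ = 88.9 dB.

88.9 dB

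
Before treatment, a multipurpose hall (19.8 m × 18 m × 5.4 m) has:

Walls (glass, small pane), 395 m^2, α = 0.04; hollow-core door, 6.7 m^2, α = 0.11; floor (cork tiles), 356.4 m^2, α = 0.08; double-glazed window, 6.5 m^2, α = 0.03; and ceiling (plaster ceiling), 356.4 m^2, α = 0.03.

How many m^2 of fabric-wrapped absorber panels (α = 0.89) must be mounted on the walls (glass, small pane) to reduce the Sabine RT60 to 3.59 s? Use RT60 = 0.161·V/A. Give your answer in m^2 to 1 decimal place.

Total absorption A₁ = 395·0.04 + 6.7·0.11 + 356.4·0.08 + 6.5·0.03 + 356.4·0.03
  = 15.800 + 0.737 + 28.512 + 0.195 + 10.692 = 55.936 m^2 sabins.
V = 1924.56 m³. Target absorption A₂ = 0.161 × 1924.56 / 3.59 = 86.310 sabins.
Absorption to add: 86.310 − 55.936 = 30.374 sabins.
Net gain per m^2: Δα = 0.89 − 0.04 = 0.85.
Area = ΔA/Δα = 30.374/0.85 = 35.7 m^2.

35.7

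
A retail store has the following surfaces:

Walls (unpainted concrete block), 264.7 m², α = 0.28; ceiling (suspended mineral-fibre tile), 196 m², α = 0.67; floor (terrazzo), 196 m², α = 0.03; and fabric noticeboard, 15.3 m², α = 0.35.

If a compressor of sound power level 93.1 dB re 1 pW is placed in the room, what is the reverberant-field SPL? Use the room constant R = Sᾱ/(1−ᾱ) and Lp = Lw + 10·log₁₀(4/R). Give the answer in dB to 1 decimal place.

A = 216.671 sabins; S = 672.0 m².
ᾱ = 216.671/672.0 = 0.3224; R = Sᾱ/(1−ᾱ) = 216.671/(1−0.3224) = 319.762 m².
Lp = Lw + 10 log₁₀(4/R) = 93.1 -19.03 = 74.1 dB.

74.1 dB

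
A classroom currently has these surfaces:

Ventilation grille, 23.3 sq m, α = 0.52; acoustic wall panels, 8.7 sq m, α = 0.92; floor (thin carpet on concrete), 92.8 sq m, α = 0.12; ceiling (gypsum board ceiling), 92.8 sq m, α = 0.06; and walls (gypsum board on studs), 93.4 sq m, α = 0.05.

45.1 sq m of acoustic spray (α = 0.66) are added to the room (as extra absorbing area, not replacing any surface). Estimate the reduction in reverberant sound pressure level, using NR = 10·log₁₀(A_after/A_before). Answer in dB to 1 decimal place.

Equivalent absorption area: A_before = 23.3*0.52 + 8.7*0.92 + 92.8*0.12 + 92.8*0.06 + 93.4*0.05 = 41.494 sq m.
Added absorption = 45.1 × 0.66 = 29.766 sabins.
New total A_after = 71.260 sabins.
Reduction = 10 log₁₀(A_after/A_before) = 10 log₁₀(1.7174) = 2.3 dB.

2.3 dB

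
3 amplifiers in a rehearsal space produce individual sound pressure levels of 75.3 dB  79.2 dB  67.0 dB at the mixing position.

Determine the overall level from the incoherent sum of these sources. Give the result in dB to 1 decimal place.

Σ 10^(Lᵢ/10) = 1.221e+08.
L_total = 10·log₁₀(1.221e+08) = 80.9 dB.

80.9 dB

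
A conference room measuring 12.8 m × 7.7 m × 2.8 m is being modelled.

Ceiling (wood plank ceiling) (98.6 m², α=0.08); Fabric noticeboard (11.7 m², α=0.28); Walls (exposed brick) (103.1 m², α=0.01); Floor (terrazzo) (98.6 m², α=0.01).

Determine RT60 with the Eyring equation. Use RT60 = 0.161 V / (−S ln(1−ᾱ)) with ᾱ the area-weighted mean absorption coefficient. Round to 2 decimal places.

Total surface area S = 98.6 + 11.7 + 103.1 + 98.6 = 312.0 m².
Absorption A = 98.6×0.08 + 11.7×0.28 + 103.1×0.01 + 98.6×0.01 = 13.181 sabins.
Mean coefficient ᾱ = A/S = 0.0422.
Eyring denominator: −S ln(1−ᾱ) = 13.452.
V = 12.8 × 7.7 × 2.8 = 275.968 m³.
RT60 = 0.161 × 275.968 / 13.452 = 3.30 s.

3.30 s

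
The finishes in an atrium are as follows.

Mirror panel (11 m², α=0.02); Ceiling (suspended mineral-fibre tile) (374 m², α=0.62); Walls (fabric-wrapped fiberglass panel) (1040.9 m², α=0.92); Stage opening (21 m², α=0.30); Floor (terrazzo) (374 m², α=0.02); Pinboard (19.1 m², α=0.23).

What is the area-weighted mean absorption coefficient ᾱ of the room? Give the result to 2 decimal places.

0.66

Total surface area S = 1840.0 m².
Σ(Sᵢαᵢ) = 11*0.02 + 374*0.62 + 1040.9*0.92 + 21*0.30 + 374*0.02 + 19.1*0.23 = 1207.901.
ᾱ = 1207.901 / 1840.0 = 0.66.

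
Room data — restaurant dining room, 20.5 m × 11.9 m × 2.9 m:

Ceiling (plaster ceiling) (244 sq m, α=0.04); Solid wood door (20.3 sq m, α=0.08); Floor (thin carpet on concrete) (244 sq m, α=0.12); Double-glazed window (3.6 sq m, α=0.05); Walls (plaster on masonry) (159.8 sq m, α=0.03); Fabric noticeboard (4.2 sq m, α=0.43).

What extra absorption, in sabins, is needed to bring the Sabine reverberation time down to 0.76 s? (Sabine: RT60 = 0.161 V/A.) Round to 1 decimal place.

102.4 sabins

A₁ = Σ Sᵢαᵢ = 244·0.04 + 20.3·0.08 + 244·0.12 + 3.6·0.05 + 159.8·0.03 + 4.2·0.43 = 47.444 sabins.
V = 707.455 m³. Required absorption A₂ = 0.161 × 707.455 / 0.76 = 149.869 sabins.
Additional absorption ΔA = 149.869 − 47.444 = 102.4 sabins.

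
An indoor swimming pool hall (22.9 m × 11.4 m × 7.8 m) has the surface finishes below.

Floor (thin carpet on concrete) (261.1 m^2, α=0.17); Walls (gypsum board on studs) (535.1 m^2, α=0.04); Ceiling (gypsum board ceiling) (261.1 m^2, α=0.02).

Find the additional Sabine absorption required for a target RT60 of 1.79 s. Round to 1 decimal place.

Total absorption A₁ = 261.1*0.17 + 535.1*0.04 + 261.1*0.02
  = 44.387 + 21.404 + 5.222 = 71.013 m^2 sabins.
Target A₂ = 0.161·2036.268/1.79 = 183.150 sabins (V = 2036.268 m³).
Shortfall: 183.150 − 71.013 = 112.1 sabins.

112.1 sabins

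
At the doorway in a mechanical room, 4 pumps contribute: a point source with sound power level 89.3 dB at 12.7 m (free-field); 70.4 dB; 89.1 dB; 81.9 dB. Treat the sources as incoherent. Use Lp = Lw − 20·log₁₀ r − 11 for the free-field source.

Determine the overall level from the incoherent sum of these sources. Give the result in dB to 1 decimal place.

Source at 12.7 m: Lp = 89.3 − 20·log₁₀(12.7) − 11 = 56.2 dB.
Converting to relative power and adding: 10^(56.2/10) + 10^(70.4/10) + 10^(89.1/10) + 10^(81.9/10) = 9.791e+08.
L_total = 10·log₁₀(9.791e+08) = 89.9 dB.

89.9 dB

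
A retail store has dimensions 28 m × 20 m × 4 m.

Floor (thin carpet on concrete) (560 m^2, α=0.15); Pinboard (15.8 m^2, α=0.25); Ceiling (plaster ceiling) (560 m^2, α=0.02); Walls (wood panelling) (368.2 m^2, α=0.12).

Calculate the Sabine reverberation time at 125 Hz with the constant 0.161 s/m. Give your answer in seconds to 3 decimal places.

2.516 s

Equivalent absorption area: A = 560×0.15 + 15.8×0.25 + 560×0.02 + 368.2×0.12 = 143.334 m^2.
Room volume: 2240 m³.
RT60 = 0.161 · V / A = 0.161 × 2240 / 143.334 = 2.516 s.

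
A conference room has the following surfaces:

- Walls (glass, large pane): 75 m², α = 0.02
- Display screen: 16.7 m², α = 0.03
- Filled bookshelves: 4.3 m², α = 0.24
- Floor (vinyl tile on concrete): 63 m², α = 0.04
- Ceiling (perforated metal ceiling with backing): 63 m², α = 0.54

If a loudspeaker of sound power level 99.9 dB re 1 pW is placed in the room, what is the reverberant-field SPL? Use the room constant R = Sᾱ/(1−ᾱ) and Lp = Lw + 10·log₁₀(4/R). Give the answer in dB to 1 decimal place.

A = 39.573 sabins; S = 222.0 m².
ᾱ = 0.1783, so room constant R = A/(1−ᾱ) = 48.160 m².
Lp = 99.9 + 10·log₁₀(4/48.160) = 99.9 + (-10.81) = 89.1 dB.

89.1 dB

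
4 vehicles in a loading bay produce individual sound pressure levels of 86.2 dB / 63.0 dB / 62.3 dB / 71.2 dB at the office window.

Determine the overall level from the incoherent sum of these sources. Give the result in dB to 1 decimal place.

86.4 dB

Sum in the linear (power) domain: Σ 10^(Lᵢ/10) = 10^(86.2/10) + 10^(63.0/10) + 10^(62.3/10) + 10^(71.2/10) = 4.337e+08.
L_total = 10·log₁₀(4.337e+08) = 86.4 dB.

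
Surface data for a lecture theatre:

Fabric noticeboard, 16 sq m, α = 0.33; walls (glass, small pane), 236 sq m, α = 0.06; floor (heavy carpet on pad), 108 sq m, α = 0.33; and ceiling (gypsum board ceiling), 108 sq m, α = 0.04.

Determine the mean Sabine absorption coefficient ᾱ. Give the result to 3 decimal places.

S = Σ Sᵢ = 16 + 236 + 108 + 108 = 468.0 sq m.
Weighted sum Σ Sα = 59.400.
ᾱ = 59.400 / 468.0 = 0.127.

0.127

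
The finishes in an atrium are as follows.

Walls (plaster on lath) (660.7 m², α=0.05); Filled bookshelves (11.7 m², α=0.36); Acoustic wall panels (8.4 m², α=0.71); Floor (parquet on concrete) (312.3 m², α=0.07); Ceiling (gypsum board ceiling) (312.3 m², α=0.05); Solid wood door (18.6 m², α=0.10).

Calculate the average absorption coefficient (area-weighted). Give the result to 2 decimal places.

0.06

S = Σ Sᵢ = 660.7 + 11.7 + 8.4 + 312.3 + 312.3 + 18.6 = 1324.0 m².
Weighted sum Σ Sα = 82.547.
ᾱ = 82.547 / 1324.0 = 0.06.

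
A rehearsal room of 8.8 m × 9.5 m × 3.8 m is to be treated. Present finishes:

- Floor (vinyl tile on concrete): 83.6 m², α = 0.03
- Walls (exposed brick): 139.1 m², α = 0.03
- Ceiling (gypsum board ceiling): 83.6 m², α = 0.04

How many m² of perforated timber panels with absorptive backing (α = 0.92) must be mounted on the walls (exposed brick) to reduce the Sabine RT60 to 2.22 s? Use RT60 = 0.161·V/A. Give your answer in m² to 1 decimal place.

14.6

Equivalent absorption area: A₁ = 83.6*0.03 + 139.1*0.03 + 83.6*0.04 = 10.025 m².
V = 317.68 m³. Target absorption A₂ = 0.161 × 317.68 / 2.22 = 23.039 sabins.
ΔA needed = 23.039 − 10.025 = 13.014 sabins.
Each m² of panel replacing the walls (exposed brick) adds (0.92 − 0.03) = 0.89 sabins.
Area = ΔA/Δα = 13.014/0.89 = 14.6 m².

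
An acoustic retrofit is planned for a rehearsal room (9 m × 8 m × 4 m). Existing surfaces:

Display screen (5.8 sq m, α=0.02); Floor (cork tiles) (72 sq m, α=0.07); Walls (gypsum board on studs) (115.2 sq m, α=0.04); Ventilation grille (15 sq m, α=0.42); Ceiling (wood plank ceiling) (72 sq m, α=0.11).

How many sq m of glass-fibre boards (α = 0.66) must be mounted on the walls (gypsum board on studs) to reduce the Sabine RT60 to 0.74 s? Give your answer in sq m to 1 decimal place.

62.4

Equivalent absorption area: A₁ = 5.8×0.02 + 72×0.07 + 115.2×0.04 + 15×0.42 + 72×0.11 = 23.984 sq m.
Required A₂ = 0.161·288/0.74 = 62.659 sabins.
Absorption to add: 62.659 − 23.984 = 38.675 sabins.
Each sq m of panel replacing the walls (gypsum board on studs) adds (0.66 − 0.04) = 0.62 sabins.
Panel area = 38.675 / 0.62 = 62.4 sq m.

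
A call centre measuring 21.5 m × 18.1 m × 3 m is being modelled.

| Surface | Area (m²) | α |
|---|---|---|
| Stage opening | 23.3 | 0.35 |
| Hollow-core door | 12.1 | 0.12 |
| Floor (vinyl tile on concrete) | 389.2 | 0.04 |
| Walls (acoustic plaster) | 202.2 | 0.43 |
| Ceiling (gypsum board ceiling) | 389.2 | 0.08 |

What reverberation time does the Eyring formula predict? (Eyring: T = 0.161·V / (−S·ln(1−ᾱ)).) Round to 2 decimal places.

Total surface area S = 23.3 + 12.1 + 389.2 + 202.2 + 389.2 = 1016.0 m².
Σ(Sᵢαᵢ) = 23.3·0.35 + 12.1·0.12 + 389.2·0.04 + 202.2·0.43 + 389.2·0.08 = 143.257.
Mean coefficient ᾱ = A/S = 0.1410.
−S·ln(1−ᾱ) = −1016.0 × ln(1 − 0.1410) = 154.418.
V = 21.5 × 18.1 × 3 = 1167.45 m³.
T = 0.161·V/[−S·ln(1−ᾱ)] = 0.161·1167.45/154.418 = 1.22 s.

1.22 s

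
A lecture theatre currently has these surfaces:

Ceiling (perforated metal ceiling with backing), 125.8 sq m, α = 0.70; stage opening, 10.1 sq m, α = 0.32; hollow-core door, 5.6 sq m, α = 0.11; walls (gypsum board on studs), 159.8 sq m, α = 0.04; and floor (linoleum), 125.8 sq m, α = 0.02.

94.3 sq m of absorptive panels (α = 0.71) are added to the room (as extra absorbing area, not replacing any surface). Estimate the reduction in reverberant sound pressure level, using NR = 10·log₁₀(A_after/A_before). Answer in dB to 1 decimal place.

2.2 dB

Equivalent absorption area: A_before = 125.8*0.70 + 10.1*0.32 + 5.6*0.11 + 159.8*0.04 + 125.8*0.02 = 100.816 sq m.
Treatment contributes 94.3·0.71 = 66.953 sabins.
New total A_after = 167.769 sabins.
NR = 10·log₁₀(167.769/100.816) = 2.2 dB.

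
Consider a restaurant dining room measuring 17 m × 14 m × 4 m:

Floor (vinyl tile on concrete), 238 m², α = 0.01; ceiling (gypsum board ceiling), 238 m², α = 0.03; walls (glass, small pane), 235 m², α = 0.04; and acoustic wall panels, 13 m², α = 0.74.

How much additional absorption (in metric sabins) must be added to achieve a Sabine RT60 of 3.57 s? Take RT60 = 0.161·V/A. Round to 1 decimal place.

14.4 sabins

A₁ = Σ Sᵢαᵢ = 238×0.01 + 238×0.03 + 235×0.04 + 13×0.74 = 28.540 sabins.
V = 952 m³. Required absorption A₂ = 0.161 × 952 / 3.57 = 42.933 sabins.
ΔA = A₂ − A₁ = 42.933 − 28.540 = 14.4 sabins.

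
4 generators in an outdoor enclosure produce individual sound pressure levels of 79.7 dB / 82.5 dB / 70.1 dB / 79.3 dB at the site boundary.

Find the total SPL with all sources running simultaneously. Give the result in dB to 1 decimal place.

Σ 10^(Lᵢ/10) = 3.665e+08.
Combined level = 10 log₁₀(3.665e+08) = 85.6 dB.

85.6 dB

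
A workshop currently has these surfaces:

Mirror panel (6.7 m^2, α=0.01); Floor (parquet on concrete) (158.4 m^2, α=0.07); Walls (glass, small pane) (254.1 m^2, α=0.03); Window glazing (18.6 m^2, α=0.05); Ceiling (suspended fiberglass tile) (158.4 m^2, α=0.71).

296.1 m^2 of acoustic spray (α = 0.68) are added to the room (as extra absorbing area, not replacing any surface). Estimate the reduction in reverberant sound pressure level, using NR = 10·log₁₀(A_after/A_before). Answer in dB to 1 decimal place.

Total absorption A_before = 6.7*0.01 + 158.4*0.07 + 254.1*0.03 + 18.6*0.05 + 158.4*0.71
  = 0.067 + 11.088 + 7.623 + 0.930 + 112.464 = 132.172 m^2 sabins.
Treatment contributes 296.1·0.68 = 201.348 sabins.
A_after = 132.172 + 201.348 = 333.520 sabins.
NR = 10·log₁₀(333.520/132.172) = 4.0 dB.

4.0 dB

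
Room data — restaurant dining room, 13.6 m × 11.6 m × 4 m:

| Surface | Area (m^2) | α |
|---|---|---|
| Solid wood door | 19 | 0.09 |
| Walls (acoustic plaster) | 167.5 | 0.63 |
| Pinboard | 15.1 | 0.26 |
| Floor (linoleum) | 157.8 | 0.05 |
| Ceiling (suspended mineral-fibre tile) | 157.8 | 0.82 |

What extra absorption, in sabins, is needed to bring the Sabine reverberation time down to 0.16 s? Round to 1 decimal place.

Total absorption A₁ = 19*0.09 + 167.5*0.63 + 15.1*0.26 + 157.8*0.05 + 157.8*0.82
  = 1.710 + 105.525 + 3.926 + 7.890 + 129.396 = 248.447 m^2 sabins.
Target A₂ = 0.161·631.04/0.16 = 634.984 sabins (V = 631.04 m³).
Additional absorption ΔA = 634.984 − 248.447 = 386.5 sabins.

386.5 sabins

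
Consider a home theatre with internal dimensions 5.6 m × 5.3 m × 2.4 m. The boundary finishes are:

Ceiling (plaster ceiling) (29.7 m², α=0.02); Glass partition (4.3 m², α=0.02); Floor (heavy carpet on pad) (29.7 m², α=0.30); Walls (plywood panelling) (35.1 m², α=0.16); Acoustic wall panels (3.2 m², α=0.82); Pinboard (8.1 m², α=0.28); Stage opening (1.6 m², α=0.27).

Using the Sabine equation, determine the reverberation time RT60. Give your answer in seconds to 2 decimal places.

Equivalent absorption area: A = 29.7×0.02 + 4.3×0.02 + 29.7×0.30 + 35.1×0.16 + 3.2×0.82 + 8.1×0.28 + 1.6×0.27 = 20.530 m².
Room volume: 71.232 m³.
RT60 = 0.161 · V / A = 0.161 × 71.232 / 20.530 = 0.56 s.

0.56 sec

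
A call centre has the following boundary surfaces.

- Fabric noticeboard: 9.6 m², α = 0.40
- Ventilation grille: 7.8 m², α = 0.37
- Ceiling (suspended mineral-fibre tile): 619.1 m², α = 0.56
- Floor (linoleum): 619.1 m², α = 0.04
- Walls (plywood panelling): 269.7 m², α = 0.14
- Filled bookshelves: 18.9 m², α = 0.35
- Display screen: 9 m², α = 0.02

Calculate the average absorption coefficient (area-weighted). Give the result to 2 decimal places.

0.27

S = Σ Sᵢ = 9.6 + 7.8 + 619.1 + 619.1 + 269.7 + 18.9 + 9 = 1553.2 m².
A = 9.6×0.40 + 7.8×0.37 + 619.1×0.56 + 619.1×0.04 + 269.7×0.14 + 18.9×0.35 + 9×0.02 = 422.739 sabins.
ᾱ = A/S = 0.27.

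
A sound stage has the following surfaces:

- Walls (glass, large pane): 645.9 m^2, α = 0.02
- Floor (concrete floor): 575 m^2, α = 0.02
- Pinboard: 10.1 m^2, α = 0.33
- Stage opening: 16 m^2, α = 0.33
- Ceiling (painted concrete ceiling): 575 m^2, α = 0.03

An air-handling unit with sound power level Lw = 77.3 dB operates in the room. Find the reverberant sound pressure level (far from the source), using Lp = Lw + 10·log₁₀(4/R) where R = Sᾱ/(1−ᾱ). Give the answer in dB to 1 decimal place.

66.2 dB

A = 50.281 sabins; S = 1822.0 m^2.
ᾱ = 50.281/1822.0 = 0.0276; R = Sᾱ/(1−ᾱ) = 50.281/(1−0.0276) = 51.708 m^2.
Lp = 77.3 + 10·log₁₀(4/51.708) = 77.3 + (-11.11) = 66.2 dB.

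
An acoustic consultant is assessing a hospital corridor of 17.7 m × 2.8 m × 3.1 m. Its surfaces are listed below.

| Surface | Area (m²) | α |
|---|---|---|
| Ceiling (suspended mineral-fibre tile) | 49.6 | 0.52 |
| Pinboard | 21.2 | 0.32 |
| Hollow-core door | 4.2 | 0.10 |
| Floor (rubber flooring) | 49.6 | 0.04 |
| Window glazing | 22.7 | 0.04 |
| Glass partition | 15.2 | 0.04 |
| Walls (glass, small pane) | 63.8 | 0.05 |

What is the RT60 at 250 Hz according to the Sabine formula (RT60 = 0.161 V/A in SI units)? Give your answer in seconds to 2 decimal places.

0.62 seconds

Total absorption A = 49.6*0.52 + 21.2*0.32 + 4.2*0.10 + 49.6*0.04 + 22.7*0.04 + 15.2*0.04 + 63.8*0.05
  = 25.792 + 6.784 + 0.420 + 1.984 + 0.908 + 0.608 + 3.190 = 39.686 m² sabins.
Volume V = 17.7 × 2.8 × 3.1 = 153.636 m³.
Sabine: RT60 = 0.161 × 153.636 / 39.686 = 0.62 s.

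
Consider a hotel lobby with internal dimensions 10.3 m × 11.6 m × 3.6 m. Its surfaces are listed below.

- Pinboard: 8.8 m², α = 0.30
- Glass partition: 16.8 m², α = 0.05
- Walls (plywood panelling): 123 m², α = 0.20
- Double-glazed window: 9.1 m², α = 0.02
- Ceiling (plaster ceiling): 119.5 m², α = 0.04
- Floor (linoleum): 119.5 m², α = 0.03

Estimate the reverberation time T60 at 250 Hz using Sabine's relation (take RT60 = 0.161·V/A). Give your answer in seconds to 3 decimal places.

Summing Sᵢαᵢ: 2.640 + 0.840 + 24.600 + 0.182 + 4.780 + 3.585 → A = 36.627 sabins.
Room volume: 430.128 m³.
Sabine: RT60 = 0.161 × 430.128 / 36.627 = 1.891 s.

1.891 seconds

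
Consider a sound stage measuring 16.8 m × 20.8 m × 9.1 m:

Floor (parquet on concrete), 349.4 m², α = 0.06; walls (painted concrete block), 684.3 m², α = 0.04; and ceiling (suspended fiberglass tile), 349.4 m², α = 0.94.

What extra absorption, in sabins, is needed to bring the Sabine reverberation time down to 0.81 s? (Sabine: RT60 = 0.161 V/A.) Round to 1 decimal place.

Equivalent absorption area: A₁ = 349.4·0.06 + 684.3·0.04 + 349.4·0.94 = 376.772 m².
V = 3179.904 m³. Required absorption A₂ = 0.161 × 3179.904 / 0.81 = 632.055 sabins.
Additional absorption ΔA = 632.055 − 376.772 = 255.3 sabins.

255.3 sabins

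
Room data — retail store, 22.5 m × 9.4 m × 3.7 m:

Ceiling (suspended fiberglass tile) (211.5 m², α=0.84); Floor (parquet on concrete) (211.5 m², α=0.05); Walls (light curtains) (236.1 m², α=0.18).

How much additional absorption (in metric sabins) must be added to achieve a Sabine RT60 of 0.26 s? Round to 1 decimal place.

253.8 sabins

Summing Sᵢαᵢ: 177.660 + 10.575 + 42.498 → A₁ = 230.733 sabins.
Target A₂ = 0.161·782.55/0.26 = 484.579 sabins (V = 782.55 m³).
Shortfall: 484.579 − 230.733 = 253.8 sabins.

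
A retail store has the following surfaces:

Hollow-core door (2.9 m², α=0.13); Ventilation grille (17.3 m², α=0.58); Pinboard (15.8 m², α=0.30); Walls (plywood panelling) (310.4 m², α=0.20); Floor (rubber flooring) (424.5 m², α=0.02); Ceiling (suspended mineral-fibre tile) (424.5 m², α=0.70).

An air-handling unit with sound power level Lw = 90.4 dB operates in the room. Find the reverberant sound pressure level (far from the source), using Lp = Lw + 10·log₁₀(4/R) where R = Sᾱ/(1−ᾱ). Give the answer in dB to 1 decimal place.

A = 382.871 sabins; S = 1195.4 m².
ᾱ = 382.871/1195.4 = 0.3203; R = Sᾱ/(1−ᾱ) = 382.871/(1−0.3203) = 563.294 m².
Lp = 90.4 + 10·log₁₀(4/563.294) = 90.4 + (-21.49) = 68.9 dB.

68.9 dB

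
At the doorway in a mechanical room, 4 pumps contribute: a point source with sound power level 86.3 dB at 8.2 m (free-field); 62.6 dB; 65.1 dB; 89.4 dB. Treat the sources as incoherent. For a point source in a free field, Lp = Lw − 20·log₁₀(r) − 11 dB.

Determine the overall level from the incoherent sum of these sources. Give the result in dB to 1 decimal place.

Source at 8.2 m: Lp = 86.3 − 20·log₁₀(8.2) − 11 = 57.0 dB.
Converting to relative power and adding: 10^(57.0/10) + 10^(62.6/10) + 10^(65.1/10) + 10^(89.4/10) = 8.765e+08.
Combined level = 10 log₁₀(8.765e+08) = 89.4 dB.

89.4 dB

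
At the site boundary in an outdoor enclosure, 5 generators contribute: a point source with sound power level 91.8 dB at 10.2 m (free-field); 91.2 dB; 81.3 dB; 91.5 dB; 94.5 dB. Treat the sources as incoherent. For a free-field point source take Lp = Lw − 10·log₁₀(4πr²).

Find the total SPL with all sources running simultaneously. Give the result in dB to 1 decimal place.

Source at 10.2 m: Lp = 91.8 − 10·log₁₀(4π·10.2²) = 91.8 − 10·log₁₀(1307.405) = 60.6 dB.
Sum in the linear (power) domain: Σ 10^(Lᵢ/10) = 10^(60.6/10) + 10^(91.2/10) + 10^(81.3/10) + 10^(91.5/10) + 10^(94.5/10) = 5.685e+09.
L_total = 10·log₁₀(5.685e+09) = 97.5 dB.

97.5 dB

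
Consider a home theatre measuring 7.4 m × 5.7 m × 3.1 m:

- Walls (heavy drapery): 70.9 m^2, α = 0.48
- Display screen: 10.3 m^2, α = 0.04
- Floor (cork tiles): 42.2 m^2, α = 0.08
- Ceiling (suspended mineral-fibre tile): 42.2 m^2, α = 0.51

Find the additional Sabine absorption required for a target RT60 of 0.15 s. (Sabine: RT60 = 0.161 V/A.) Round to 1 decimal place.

Summing Sᵢαᵢ: 34.032 + 0.412 + 3.376 + 21.522 → A₁ = 59.342 sabins.
Target A₂ = 0.161·130.758/0.15 = 140.347 sabins (V = 130.758 m³).
Additional absorption ΔA = 140.347 − 59.342 = 81.0 sabins.

81.0 sabins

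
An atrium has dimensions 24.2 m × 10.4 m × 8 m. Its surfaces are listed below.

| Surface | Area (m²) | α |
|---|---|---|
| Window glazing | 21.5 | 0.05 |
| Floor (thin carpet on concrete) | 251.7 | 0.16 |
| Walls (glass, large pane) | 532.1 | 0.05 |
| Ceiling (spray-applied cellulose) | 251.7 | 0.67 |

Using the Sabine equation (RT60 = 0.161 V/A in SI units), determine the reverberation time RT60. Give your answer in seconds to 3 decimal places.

1.370 s

A = Σ Sᵢαᵢ = 21.5×0.05 + 251.7×0.16 + 532.1×0.05 + 251.7×0.67 = 236.591 sabins.
V = 24.2·10.4·8 = 2013.44 m³.
Sabine: RT60 = 0.161 × 2013.44 / 236.591 = 1.370 s.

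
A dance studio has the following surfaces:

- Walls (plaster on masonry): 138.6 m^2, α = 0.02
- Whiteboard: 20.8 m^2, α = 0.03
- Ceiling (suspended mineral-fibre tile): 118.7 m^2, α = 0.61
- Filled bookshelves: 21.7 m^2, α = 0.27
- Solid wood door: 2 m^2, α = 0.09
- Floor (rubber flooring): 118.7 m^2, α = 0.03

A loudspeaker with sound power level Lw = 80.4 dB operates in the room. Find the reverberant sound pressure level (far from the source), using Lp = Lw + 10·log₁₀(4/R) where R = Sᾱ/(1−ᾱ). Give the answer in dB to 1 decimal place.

66.1 dB

Σ(Sᵢαᵢ) = 138.6·0.02 + 20.8·0.03 + 118.7·0.61 + 21.7·0.27 + 2·0.09 + 118.7·0.03 = 85.403; total area S = 420.5 m^2.
ᾱ = 85.403/420.5 = 0.2031; R = Sᾱ/(1−ᾱ) = 85.403/(1−0.2031) = 107.169 m^2.
Lp = Lw + 10 log₁₀(4/R) = 80.4 -14.28 = 66.1 dB.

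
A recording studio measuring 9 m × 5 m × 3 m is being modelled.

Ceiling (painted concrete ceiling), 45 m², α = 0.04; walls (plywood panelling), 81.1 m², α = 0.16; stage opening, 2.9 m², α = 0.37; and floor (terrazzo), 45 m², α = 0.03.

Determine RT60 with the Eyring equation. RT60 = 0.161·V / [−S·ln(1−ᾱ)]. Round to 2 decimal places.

S = Σ Sᵢ = 174.0 m².
Σ(Sᵢαᵢ) = 45×0.04 + 81.1×0.16 + 2.9×0.37 + 45×0.03 = 17.199.
Mean coefficient ᾱ = A/S = 0.0988.
−S·ln(1−ᾱ) = −174.0 × ln(1 − 0.0988) = 18.101.
V = 9 × 5 × 3 = 135 m³.
RT60 = 0.161 × 135 / 18.101 = 1.20 s.

1.20 s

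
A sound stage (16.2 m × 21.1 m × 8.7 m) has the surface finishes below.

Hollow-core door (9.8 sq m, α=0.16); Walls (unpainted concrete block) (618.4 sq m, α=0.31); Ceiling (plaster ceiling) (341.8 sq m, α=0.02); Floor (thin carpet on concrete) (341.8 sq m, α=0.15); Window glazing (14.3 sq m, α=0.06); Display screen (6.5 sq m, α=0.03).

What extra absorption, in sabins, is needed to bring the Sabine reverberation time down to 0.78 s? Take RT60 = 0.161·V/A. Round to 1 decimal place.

361.4 sabins

Summing Sᵢαᵢ: 1.568 + 191.704 + 6.836 + 51.270 + 0.858 + 0.195 → A₁ = 252.431 sabins.
V = 2973.834 m³. Required absorption A₂ = 0.161 × 2973.834 / 0.78 = 613.830 sabins.
Additional absorption ΔA = 613.830 − 252.431 = 361.4 sabins.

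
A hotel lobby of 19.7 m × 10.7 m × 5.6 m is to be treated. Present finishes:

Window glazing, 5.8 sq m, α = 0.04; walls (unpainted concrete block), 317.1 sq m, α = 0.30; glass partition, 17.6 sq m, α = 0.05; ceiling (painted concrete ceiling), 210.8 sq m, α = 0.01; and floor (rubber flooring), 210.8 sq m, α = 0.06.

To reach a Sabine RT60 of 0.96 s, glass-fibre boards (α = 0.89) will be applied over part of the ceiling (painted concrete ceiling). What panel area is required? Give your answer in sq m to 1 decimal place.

A₁ = Σ Sᵢαᵢ = 5.8*0.04 + 317.1*0.30 + 17.6*0.05 + 210.8*0.01 + 210.8*0.06 = 110.998 sabins.
Required A₂ = 0.161·1180.424/0.96 = 197.967 sabins.
ΔA needed = 197.967 − 110.998 = 86.969 sabins.
Each sq m of panel replacing the ceiling (painted concrete ceiling) adds (0.89 − 0.01) = 0.88 sabins.
Panel area = 86.969 / 0.88 = 98.8 sq m.

98.8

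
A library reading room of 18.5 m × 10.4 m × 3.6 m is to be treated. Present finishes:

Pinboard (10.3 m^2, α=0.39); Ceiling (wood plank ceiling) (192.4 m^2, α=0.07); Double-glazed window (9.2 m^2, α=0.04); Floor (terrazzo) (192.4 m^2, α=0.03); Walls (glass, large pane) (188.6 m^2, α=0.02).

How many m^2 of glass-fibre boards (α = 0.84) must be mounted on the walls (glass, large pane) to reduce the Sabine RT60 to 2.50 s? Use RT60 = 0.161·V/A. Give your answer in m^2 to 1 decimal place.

21.0

Equivalent absorption area: A₁ = 10.3×0.39 + 192.4×0.07 + 9.2×0.04 + 192.4×0.03 + 188.6×0.02 = 27.397 m^2.
V = 692.64 m³. Target absorption A₂ = 0.161 × 692.64 / 2.50 = 44.606 sabins.
ΔA needed = 44.606 − 27.397 = 17.209 sabins.
Each m^2 of panel replacing the walls (glass, large pane) adds (0.84 − 0.02) = 0.82 sabins.
Area = ΔA/Δα = 17.209/0.82 = 21.0 m^2.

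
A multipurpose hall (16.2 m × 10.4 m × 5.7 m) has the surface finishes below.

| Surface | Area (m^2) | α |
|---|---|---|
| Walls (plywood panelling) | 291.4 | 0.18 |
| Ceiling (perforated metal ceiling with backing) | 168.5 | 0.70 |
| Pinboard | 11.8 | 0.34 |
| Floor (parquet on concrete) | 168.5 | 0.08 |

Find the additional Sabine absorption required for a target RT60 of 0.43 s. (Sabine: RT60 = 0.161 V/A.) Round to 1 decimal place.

171.7 sabins

Equivalent absorption area: A₁ = 291.4·0.18 + 168.5·0.70 + 11.8·0.34 + 168.5·0.08 = 187.894 m^2.
For T = 0.43 s, need A₂ = 0.161·V/T = 0.161·960.336/0.43 = 359.568 sabins.
Shortfall: 359.568 − 187.894 = 171.7 sabins.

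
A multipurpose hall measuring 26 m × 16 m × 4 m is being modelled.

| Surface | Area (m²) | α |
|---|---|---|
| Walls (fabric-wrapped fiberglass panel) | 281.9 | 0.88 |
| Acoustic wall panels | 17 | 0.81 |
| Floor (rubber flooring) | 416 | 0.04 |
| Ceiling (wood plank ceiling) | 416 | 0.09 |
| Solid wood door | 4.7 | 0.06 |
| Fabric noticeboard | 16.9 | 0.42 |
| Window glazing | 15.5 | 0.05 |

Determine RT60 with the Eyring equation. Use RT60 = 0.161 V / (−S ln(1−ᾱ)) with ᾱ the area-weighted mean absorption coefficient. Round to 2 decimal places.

0.71 s

S = Σ Sᵢ = 1168.0 m².
Absorption A = 281.9·0.88 + 17·0.81 + 416·0.04 + 416·0.09 + 4.7·0.06 + 16.9·0.42 + 15.5·0.05 = 324.077 sabins.
Mean coefficient ᾱ = A/S = 0.2775.
Eyring denominator: −S ln(1−ᾱ) = 379.644.
V = 26 × 16 × 4 = 1664 m³.
T = 0.161·V/[−S·ln(1−ᾱ)] = 0.161·1664/379.644 = 0.71 s.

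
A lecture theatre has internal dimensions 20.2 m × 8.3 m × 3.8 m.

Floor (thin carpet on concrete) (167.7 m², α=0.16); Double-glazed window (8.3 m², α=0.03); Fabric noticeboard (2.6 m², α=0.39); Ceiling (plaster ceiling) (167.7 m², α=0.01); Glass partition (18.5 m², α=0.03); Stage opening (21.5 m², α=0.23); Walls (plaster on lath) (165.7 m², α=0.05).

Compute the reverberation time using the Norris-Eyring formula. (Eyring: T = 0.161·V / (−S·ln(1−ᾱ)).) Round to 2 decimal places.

2.26 seconds

S = Σ Sᵢ = 552.0 m².
Σ(Sᵢαᵢ) = 167.7×0.16 + 8.3×0.03 + 2.6×0.39 + 167.7×0.01 + 18.5×0.03 + 21.5×0.23 + 165.7×0.05 = 43.557.
ᾱ = 43.557 / 552.0 = 0.0789.
−S·ln(1−ᾱ) = −552.0 × ln(1 − 0.0789) = 45.367.
V = 20.2 × 8.3 × 3.8 = 637.108 m³.
T = 0.161·V/[−S·ln(1−ᾱ)] = 0.161·637.108/45.367 = 2.26 s.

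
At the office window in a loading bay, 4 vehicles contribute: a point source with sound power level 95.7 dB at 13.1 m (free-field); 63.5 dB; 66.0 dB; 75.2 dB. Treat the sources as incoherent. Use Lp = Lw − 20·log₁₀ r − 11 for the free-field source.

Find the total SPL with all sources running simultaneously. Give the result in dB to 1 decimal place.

Source at 13.1 m: Lp = 95.7 − 20·log₁₀(13.1) − 11 = 62.4 dB.
Σ 10^(Lᵢ/10) = 4.107e+07.
Back to dB: 10·log₁₀ Σ = 76.1 dB.

76.1 dB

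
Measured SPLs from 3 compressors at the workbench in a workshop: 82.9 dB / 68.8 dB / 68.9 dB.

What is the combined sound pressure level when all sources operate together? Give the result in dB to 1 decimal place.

83.2 dB

Σ 10^(Lᵢ/10) = 2.103e+08.
L_total = 10·log₁₀(2.103e+08) = 83.2 dB.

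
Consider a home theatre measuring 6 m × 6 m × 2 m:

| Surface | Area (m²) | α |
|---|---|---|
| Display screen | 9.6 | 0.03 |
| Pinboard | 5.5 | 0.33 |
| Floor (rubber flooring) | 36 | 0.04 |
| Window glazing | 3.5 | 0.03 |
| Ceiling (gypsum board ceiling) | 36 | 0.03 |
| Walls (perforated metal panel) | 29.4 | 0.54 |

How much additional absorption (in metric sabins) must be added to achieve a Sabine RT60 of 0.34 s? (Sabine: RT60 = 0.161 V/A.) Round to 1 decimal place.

13.5 sabins

Equivalent absorption area: A₁ = 9.6*0.03 + 5.5*0.33 + 36*0.04 + 3.5*0.03 + 36*0.03 + 29.4*0.54 = 20.604 m².
Target A₂ = 0.161·72/0.34 = 34.094 sabins (V = 72 m³).
Additional absorption ΔA = 34.094 − 20.604 = 13.5 sabins.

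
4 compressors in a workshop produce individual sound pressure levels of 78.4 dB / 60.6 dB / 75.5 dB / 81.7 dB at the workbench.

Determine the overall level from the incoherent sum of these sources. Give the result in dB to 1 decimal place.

Sum in the linear (power) domain: Σ 10^(Lᵢ/10) = 10^(78.4/10) + 10^(60.6/10) + 10^(75.5/10) + 10^(81.7/10) = 2.537e+08.
L_total = 10·log₁₀(2.537e+08) = 84.0 dB.

84.0 dB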